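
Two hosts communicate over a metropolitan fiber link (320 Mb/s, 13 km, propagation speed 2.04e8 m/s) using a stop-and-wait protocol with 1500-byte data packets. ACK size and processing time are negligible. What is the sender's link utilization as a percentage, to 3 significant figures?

22.7 %

t_tx = L/R = 12000/320000000 = 3.75e-05 s.
t_prop = 13000/204000000 = 6.37255e-05 s; RTT = 0.000127451 s.
Cycle = t_tx + RTT = 0.000164951 s.
Utilization = t_tx / cycle = 3.75e-05/0.000164951 = 22.7 %.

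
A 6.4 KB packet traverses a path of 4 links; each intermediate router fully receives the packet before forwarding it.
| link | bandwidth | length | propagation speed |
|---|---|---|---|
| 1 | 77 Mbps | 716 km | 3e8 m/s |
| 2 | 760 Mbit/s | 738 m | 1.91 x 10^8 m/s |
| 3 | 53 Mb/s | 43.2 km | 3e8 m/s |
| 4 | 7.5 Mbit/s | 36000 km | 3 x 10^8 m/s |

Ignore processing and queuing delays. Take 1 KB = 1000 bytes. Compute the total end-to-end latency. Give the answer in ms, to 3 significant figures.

L = 51200 bits.
Transmission delays (L/R per hop): 0.664935, 0.0673684, 0.966038, 6.82667 ms; sum = 8.52501 ms.
Propagation delays (d/s per hop): 2.38667, 0.00386387, 0.144, 120 ms; sum = 122.535 ms.
End-to-end = 131 ms.

131 ms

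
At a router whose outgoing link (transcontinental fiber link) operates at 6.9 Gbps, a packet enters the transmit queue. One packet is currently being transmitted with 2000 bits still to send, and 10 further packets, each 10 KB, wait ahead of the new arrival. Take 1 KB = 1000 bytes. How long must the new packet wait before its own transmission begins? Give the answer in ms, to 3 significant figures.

Each queued packet: L/R = 80000/6900000000 = 0.0115942 ms.
10 queued → 0.115942 ms.
Plus remaining 2000 bits of current packet: 0.000289855 ms.
Queuing delay = 0.116 ms.

0.116 ms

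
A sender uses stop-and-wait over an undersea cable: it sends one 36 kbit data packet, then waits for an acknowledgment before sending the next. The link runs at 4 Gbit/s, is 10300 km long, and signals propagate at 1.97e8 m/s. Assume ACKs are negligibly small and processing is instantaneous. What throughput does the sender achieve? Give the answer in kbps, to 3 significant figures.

t_tx = L/R = 36000/4000000000 = 9e-06 s.
t_prop = 10300000/197000000 = 0.0522843 s; RTT = 0.104569 s.
Cycle = t_tx + RTT = 0.104578 s.
Throughput = L / cycle = 36000 / 0.104578 = 344 kbps.

344 kbps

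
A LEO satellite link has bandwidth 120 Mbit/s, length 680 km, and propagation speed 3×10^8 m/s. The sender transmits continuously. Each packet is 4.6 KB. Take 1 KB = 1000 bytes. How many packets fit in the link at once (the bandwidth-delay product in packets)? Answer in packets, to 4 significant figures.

7.391 packets

Propagation delay = 680000 / 300000000 = 0.00226667 s.
BDP = R × t_prop = 120000000 × 0.00226667 = 272000 bits.
In packets of 36800 bits: 7.391 packets.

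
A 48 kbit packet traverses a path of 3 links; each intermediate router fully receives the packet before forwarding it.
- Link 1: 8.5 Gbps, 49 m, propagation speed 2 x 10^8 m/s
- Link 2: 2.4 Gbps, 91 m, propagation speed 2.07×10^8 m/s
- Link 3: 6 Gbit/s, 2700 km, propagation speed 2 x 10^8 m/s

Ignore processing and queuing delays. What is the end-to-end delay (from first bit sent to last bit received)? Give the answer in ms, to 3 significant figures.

L = 48000 bits.
Transmission delays (L/R per hop): 0.00564706, 0.02, 0.008 ms; sum = 0.0336471 ms.
Propagation delays (d/s per hop): 0.000245, 0.000439614, 13.5 ms; sum = 13.5007 ms.
End-to-end = 13.5 ms.

13.5 ms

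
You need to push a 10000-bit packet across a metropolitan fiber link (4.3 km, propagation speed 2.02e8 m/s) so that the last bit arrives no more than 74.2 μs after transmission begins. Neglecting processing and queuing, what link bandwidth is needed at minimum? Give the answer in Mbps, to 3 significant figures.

Propagation delay = 4300 / 202000000 = 21.2871 μs.
Transmission budget = 74.2 − 21.2871 = 52.9129 μs.
R ≥ L / t_tx = 10000 bits / 5.29129e-05 s = 189 Mbps.

189 Mbps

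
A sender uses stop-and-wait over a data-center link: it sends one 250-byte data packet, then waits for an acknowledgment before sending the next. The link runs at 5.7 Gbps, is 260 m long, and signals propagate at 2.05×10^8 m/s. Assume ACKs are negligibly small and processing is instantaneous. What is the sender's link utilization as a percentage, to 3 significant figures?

t_tx = L/R = 2000/5700000000 = 3.50877e-07 s.
t_prop = 260/2.05e+08 = 1.26829e-06 s; RTT = 2.53659e-06 s.
Cycle = t_tx + RTT = 2.88746e-06 s.
Utilization = t_tx / cycle = 3.50877e-07/2.88746e-06 = 12.2 %.

12.2 %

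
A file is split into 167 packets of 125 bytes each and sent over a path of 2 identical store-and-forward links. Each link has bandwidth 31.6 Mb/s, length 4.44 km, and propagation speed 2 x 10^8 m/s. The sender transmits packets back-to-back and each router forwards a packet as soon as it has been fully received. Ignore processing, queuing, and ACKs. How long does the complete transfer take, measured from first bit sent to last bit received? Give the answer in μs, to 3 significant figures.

5360 μs

Per-hop transmission t_tx = L/R = 1000/31600000 = 31.6456 μs.
Per-hop propagation t_prop = 4440/200000000 = 22.2 μs.
Pipeline fill: first packet needs 2·t_tx to clear all hops; remaining 166 packets each add one t_tx.
Total = (2+167-1)·t_tx + 2·t_prop = 168·31.6456 + 2·22.2 = 5360 μs.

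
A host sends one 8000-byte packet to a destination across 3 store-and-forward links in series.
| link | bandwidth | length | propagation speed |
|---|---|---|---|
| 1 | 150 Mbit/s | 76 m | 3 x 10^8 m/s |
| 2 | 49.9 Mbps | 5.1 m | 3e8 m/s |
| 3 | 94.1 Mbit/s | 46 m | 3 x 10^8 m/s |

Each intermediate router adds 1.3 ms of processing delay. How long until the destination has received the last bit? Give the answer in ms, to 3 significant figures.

4.99 ms

L = 8000 × 8 = 64000 bits.
Transmission delays (L/R per hop): 0.426667, 1.28257, 0.680128 ms; sum = 2.38936 ms.
Propagation delays (d/s per hop): 0.000253333, 1.7e-05, 0.000153333 ms; sum = 0.000423667 ms.
Processing at 2 router(s): 2 × 1.3 ms = 2.6 ms.
End-to-end = 4.99 ms.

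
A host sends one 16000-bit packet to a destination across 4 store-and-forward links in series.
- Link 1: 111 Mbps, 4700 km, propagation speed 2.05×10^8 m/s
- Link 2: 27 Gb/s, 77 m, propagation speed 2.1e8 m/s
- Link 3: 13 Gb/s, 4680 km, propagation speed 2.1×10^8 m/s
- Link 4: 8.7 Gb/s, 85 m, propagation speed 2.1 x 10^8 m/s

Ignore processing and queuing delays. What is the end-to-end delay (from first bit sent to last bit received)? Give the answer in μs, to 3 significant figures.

Transmission delays (L/R per hop): 144.144, 0.592593, 1.23077, 1.83908 μs; sum = 147.807 μs.
Propagation delays (d/s per hop): 22926.8, 0.366667, 22285.7, 0.404762 μs; sum = 45213.3 μs.
End-to-end = 45400 μs.

45400 μs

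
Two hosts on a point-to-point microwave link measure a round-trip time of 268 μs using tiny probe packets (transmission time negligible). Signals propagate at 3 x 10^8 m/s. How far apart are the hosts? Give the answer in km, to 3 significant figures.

40.2 km

One-way propagation = RTT/2 = 134 μs.
d = s × t = 300000000 × 0.000134 = 40.2 km.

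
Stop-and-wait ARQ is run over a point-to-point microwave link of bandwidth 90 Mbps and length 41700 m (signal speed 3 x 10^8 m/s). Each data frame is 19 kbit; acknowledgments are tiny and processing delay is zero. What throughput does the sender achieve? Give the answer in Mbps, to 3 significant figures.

38.8 Mbps

t_tx = L/R = 19000/90000000 = 0.000211111 s.
t_prop = 41700/300000000 = 0.000139 s; RTT = 0.000278 s.
Cycle = t_tx + RTT = 0.000489111 s.
Throughput = L / cycle = 19000 / 0.000489111 = 38.8 Mbps.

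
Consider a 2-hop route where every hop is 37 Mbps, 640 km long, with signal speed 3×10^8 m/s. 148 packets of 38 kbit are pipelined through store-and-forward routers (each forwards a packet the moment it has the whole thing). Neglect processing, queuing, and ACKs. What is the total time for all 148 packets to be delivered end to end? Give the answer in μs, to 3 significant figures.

Per-hop transmission t_tx = L/R = 38000/37000000 = 1027.03 μs.
Per-hop propagation t_prop = 640000/300000000 = 2133.33 μs.
Pipeline fill: first packet needs 2·t_tx to clear all hops; remaining 147 packets each add one t_tx.
Total = (2+148-1)·t_tx + 2·t_prop = 149·1027.03 + 2·2133.33 = 157000 μs.

157000 μs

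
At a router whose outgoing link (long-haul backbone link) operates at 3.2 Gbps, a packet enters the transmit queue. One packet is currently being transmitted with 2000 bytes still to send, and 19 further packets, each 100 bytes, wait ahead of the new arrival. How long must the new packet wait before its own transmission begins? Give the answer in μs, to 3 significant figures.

Each queued packet: L/R = 800/3200000000 = 0.25 μs.
19 queued → 4.75 μs.
Plus remaining 16000 bits of current packet: 5 μs.
Queuing delay = 9.75 μs.

9.75 μs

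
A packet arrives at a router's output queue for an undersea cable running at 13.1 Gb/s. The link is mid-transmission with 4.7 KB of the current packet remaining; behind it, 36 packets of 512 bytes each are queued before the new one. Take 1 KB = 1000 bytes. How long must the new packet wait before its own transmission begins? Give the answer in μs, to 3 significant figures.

Each queued packet: L/R = 4096/13100000000 = 0.312672 μs.
36 queued → 11.2562 μs.
Plus remaining 37600 bits of current packet: 2.87023 μs.
Queuing delay = 14.1 μs.

14.1 μs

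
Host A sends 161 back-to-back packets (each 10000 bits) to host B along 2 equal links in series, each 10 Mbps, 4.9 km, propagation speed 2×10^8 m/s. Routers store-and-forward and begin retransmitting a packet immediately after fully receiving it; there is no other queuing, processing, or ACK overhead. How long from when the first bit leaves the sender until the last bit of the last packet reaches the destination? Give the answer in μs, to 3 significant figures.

162000 μs

Per-hop transmission t_tx = L/R = 10000/10000000 = 1000 μs.
Per-hop propagation t_prop = 4900/200000000 = 24.5 μs.
Pipeline fill: first packet needs 2·t_tx to clear all hops; remaining 160 packets each add one t_tx.
Total = (2+161-1)·t_tx + 2·t_prop = 162·1000 + 2·24.5 = 162000 μs.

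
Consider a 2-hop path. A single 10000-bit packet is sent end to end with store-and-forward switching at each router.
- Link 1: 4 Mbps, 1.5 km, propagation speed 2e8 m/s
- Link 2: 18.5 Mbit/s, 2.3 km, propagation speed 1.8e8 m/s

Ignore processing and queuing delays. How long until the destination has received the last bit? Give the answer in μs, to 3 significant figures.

Transmission delays (L/R per hop): 2500, 540.541 μs; sum = 3040.54 μs.
Propagation delays (d/s per hop): 7.5, 12.7778 μs; sum = 20.2778 μs.
End-to-end = 3060 μs.

3060 μs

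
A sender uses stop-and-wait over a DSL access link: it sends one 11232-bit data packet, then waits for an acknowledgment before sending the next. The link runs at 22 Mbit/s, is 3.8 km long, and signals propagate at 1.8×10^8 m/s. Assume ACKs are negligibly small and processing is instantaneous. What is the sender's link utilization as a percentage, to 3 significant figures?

t_tx = L/R = 11232/22000000 = 0.000510545 s.
t_prop = 3800/180000000 = 2.11111e-05 s; RTT = 4.22222e-05 s.
Cycle = t_tx + RTT = 0.000552768 s.
Utilization = t_tx / cycle = 0.000510545/0.000552768 = 92.4 %.

92.4 %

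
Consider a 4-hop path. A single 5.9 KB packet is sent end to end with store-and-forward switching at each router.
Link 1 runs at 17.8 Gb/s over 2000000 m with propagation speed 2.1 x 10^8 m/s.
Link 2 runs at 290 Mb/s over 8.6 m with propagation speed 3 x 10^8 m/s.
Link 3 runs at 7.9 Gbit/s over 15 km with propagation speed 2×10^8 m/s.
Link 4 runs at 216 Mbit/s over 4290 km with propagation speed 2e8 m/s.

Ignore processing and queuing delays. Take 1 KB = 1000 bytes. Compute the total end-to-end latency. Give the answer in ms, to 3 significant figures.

31.4 ms

L = 47200 bits.
Transmission delays (L/R per hop): 0.00265169, 0.162759, 0.00597468, 0.218519 ms; sum = 0.389904 ms.
Propagation delays (d/s per hop): 9.52381, 2.86667e-05, 0.075, 21.45 ms; sum = 31.0488 ms.
End-to-end = 31.4 ms.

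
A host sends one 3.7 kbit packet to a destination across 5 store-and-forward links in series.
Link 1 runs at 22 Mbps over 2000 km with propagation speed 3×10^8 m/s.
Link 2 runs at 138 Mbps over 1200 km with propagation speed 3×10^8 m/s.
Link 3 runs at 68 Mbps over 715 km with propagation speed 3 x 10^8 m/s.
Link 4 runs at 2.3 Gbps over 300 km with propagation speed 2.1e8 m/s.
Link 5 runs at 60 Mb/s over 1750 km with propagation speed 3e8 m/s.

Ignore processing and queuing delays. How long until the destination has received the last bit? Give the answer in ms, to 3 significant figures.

20.6 ms

L = 3700 bits.
Transmission delays (L/R per hop): 0.168182, 0.0268116, 0.0544118, 0.0016087, 0.0616667 ms; sum = 0.312681 ms.
Propagation delays (d/s per hop): 6.66667, 4, 2.38333, 1.42857, 5.83333 ms; sum = 20.3119 ms.
End-to-end = 20.6 ms.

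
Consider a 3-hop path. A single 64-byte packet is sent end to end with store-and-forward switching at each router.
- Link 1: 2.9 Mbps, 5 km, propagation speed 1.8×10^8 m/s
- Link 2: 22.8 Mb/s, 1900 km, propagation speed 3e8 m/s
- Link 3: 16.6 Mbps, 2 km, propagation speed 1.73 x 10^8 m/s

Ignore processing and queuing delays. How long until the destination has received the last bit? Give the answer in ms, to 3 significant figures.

6.60 ms

L = 64 × 8 = 512 bits.
Transmission delays (L/R per hop): 0.176552, 0.0224561, 0.0308434 ms; sum = 0.229851 ms.
Propagation delays (d/s per hop): 0.0277778, 6.33333, 0.0115607 ms; sum = 6.37267 ms.
End-to-end = 6.60 ms.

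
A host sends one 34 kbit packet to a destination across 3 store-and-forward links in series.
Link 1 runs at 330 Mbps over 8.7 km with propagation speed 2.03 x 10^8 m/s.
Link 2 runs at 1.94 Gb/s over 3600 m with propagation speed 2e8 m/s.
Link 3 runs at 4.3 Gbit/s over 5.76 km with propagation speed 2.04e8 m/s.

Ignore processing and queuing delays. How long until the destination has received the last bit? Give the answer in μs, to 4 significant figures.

L = 34000 bits.
Transmission delays (L/R per hop): 103.03, 17.5258, 7.90698 μs; sum = 128.463 μs.
Propagation delays (d/s per hop): 42.8571, 18, 28.2353 μs; sum = 89.0924 μs.
End-to-end = 217.6 μs.

217.6 μs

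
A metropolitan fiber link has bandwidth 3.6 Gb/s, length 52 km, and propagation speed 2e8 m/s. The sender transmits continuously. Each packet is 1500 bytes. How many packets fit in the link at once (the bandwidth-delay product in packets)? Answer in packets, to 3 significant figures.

Propagation delay = 52000 / 200000000 = 0.00026 s.
BDP = R × t_prop = 3600000000 × 0.00026 = 936000 bits.
In packets of 12000 bits: 78.0 packets.

78.0 packets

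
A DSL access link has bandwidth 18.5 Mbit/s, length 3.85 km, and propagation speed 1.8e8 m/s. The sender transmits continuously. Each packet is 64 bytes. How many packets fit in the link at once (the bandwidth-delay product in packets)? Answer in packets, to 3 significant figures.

Propagation delay = 3850 / 180000000 = 2.13889e-05 s.
BDP = R × t_prop = 18500000 × 2.13889e-05 = 395.694 bits.
In packets of 512 bits: 0.773 packets.

0.773 packets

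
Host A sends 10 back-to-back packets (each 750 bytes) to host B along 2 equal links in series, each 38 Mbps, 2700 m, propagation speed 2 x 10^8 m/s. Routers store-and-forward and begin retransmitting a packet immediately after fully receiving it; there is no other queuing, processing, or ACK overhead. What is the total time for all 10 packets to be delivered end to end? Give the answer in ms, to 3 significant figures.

Per-hop transmission t_tx = L/R = 6000/38000000 = 0.157895 ms.
Per-hop propagation t_prop = 2700/200000000 = 0.0135 ms.
Pipeline fill: first packet needs 2·t_tx to clear all hops; remaining 9 packets each add one t_tx.
Total = (2+10-1)·t_tx + 2·t_prop = 11·0.157895 + 2·0.0135 = 1.76 ms.

1.76 ms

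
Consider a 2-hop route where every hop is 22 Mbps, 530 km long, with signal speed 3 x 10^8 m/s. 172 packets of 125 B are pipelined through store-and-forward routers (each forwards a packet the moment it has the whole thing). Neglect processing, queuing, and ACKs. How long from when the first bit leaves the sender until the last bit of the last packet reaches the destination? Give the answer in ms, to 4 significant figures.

Per-hop transmission t_tx = L/R = 1000/22000000 = 0.0454545 ms.
Per-hop propagation t_prop = 530000/300000000 = 1.76667 ms.
Pipeline fill: first packet needs 2·t_tx to clear all hops; remaining 171 packets each add one t_tx.
Total = (2+172-1)·t_tx + 2·t_prop = 173·0.0454545 + 2·1.76667 = 11.40 ms.

11.40 ms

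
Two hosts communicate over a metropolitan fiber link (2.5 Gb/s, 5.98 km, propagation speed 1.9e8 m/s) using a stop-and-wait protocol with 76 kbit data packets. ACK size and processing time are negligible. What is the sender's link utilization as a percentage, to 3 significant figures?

32.6 %

t_tx = L/R = 76000/2500000000 = 3.04e-05 s.
t_prop = 5980/190000000 = 3.14737e-05 s; RTT = 6.29474e-05 s.
Cycle = t_tx + RTT = 9.33474e-05 s.
Utilization = t_tx / cycle = 3.04e-05/9.33474e-05 = 32.6 %.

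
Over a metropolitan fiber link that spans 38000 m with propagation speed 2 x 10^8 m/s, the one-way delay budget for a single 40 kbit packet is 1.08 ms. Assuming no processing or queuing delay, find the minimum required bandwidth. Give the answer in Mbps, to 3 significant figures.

44.9 Mbps

Propagation delay = 38000 / 200000000 = 0.19 ms.
Transmission budget = 1.08 − 0.19 = 0.89 ms.
R ≥ L / t_tx = 40000 bits / 0.00089 s = 44.9 Mbps.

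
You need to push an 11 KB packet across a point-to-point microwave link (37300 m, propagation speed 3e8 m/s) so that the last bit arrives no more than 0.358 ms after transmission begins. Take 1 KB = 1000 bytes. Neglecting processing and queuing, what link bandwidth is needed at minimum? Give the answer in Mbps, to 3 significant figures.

377 Mbps

L = 88000 bits.
Propagation delay = 37300 / 300000000 = 0.124333 ms.
Transmission budget = 0.358 − 0.124333 = 0.233667 ms.
R ≥ L / t_tx = 88000 bits / 0.000233667 s = 377 Mbps.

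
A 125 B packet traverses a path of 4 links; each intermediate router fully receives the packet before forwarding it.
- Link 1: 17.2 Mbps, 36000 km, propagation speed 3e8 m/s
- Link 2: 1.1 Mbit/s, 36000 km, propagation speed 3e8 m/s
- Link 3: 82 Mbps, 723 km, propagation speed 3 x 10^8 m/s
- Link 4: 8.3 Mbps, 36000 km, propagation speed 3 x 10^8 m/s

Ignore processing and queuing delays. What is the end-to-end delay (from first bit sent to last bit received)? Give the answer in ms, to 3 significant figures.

364 ms

L = 125 × 8 = 1000 bits.
Transmission delays (L/R per hop): 0.0581395, 0.909091, 0.0121951, 0.120482 ms; sum = 1.09991 ms.
Propagation delays (d/s per hop): 120, 120, 2.41, 120 ms; sum = 362.41 ms.
End-to-end = 364 ms.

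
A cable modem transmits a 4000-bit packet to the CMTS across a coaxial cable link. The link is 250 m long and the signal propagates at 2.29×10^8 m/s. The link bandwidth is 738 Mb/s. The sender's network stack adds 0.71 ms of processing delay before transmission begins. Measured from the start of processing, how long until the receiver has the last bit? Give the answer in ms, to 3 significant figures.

0.717 ms

Transmission delay = L/R = 4000 / 738000000 = 0.00542005 ms.
Propagation delay = d/s = 250 m / 229000000 m/s = 0.0010917 ms.
Plus processing delay 0.71 ms = 0.71 ms.
Total = 0.717 ms.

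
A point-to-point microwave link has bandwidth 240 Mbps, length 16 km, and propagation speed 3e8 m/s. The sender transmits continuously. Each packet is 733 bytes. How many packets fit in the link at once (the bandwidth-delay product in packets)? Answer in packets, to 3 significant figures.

2.18 packets

Propagation delay = 16000 / 300000000 = 5.33333e-05 s.
BDP = R × t_prop = 240000000 × 5.33333e-05 = 12800 bits.
In packets of 5864 bits: 2.18 packets.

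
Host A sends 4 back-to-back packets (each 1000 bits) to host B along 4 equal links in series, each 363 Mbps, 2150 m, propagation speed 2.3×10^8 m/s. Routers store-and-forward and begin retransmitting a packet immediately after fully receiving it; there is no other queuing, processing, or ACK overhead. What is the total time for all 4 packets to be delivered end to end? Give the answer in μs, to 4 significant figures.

56.68 μs

Per-hop transmission t_tx = L/R = 1000/363000000 = 2.75482 μs.
Per-hop propagation t_prop = 2150/2.3e+08 = 9.34783 μs.
Pipeline fill: first packet needs 4·t_tx to clear all hops; remaining 3 packets each add one t_tx.
Total = (4+4-1)·t_tx + 4·t_prop = 7·2.75482 + 4·9.34783 = 56.68 μs.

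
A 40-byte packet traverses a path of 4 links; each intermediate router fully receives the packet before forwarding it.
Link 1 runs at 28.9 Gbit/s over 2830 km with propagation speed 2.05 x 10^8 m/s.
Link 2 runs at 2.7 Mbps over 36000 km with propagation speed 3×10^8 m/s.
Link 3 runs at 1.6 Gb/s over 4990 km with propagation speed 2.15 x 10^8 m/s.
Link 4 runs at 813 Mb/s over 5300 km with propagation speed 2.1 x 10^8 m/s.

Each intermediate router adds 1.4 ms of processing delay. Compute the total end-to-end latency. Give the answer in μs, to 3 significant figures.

187000 μs

L = 40 × 8 = 320 bits.
Transmission delays (L/R per hop): 0.0110727, 118.519, 0.2, 0.393604 μs; sum = 119.123 μs.
Propagation delays (d/s per hop): 13804.9, 120000, 23209.3, 25238.1 μs; sum = 182252 μs.
Processing at 3 router(s): 3 × 1.4 ms = 4200 μs.
End-to-end = 187000 μs.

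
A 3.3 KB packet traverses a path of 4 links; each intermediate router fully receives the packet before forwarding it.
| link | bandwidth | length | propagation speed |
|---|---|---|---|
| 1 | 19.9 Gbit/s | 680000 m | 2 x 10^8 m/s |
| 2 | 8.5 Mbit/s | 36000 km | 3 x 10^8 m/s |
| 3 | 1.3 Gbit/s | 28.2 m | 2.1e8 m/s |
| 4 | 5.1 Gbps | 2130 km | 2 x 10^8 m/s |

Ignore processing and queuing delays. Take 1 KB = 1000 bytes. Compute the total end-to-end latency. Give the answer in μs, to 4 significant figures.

137200 μs

L = 26400 bits.
Transmission delays (L/R per hop): 1.32663, 3105.88, 20.3077, 5.17647 μs; sum = 3132.69 μs.
Propagation delays (d/s per hop): 3400, 120000, 0.134286, 10650 μs; sum = 134050 μs.
End-to-end = 137200 μs.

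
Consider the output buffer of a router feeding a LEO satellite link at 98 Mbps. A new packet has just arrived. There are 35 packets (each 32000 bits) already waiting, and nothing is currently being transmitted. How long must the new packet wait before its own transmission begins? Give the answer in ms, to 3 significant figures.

11.4 ms

Each queued packet: L/R = 32000/98000000 = 0.326531 ms.
35 queued → 11.4286 ms.
Queuing delay = 11.4 ms.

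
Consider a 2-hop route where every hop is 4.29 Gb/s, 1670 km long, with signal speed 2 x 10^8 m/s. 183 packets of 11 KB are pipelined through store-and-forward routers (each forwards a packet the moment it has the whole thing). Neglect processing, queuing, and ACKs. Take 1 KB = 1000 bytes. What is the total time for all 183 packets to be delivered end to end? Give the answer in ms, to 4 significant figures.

20.47 ms

Per-hop transmission t_tx = L/R = 88000/4290000000 = 0.0205128 ms.
Per-hop propagation t_prop = 1670000/200000000 = 8.35 ms.
Pipeline fill: first packet needs 2·t_tx to clear all hops; remaining 182 packets each add one t_tx.
Total = (2+183-1)·t_tx + 2·t_prop = 184·0.0205128 + 2·8.35 = 20.47 ms.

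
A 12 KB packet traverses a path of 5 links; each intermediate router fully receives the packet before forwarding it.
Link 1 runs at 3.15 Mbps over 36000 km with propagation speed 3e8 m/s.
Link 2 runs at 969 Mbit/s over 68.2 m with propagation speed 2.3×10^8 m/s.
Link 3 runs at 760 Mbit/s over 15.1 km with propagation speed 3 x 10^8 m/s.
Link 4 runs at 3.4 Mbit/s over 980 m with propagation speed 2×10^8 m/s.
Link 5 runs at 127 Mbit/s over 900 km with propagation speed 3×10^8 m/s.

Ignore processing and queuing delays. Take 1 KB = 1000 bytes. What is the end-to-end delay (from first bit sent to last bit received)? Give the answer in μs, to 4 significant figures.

182700 μs

L = 96000 bits.
Transmission delays (L/R per hop): 30476.2, 99.0712, 126.316, 28235.3, 755.906 μs; sum = 59692.8 μs.
Propagation delays (d/s per hop): 120000, 0.296522, 50.3333, 4.9, 3000 μs; sum = 123056 μs.
End-to-end = 182700 μs.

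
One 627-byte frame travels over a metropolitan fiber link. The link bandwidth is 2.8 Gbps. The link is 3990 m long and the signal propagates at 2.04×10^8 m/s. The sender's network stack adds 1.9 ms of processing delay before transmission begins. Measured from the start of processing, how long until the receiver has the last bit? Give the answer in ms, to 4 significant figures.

1.921 ms

L = 627 × 8 = 5016 bits.
Transmission delay = L/R = 5016 / 2800000000 = 0.00179143 ms.
Propagation delay = d/s = 3990 m / 204000000 m/s = 0.0195588 ms.
Plus processing delay 1.9 ms = 1.9 ms.
Total = 1.921 ms.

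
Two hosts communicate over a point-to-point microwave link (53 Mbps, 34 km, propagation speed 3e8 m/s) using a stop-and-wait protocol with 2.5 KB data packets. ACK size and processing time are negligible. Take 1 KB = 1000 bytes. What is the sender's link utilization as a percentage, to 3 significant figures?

62.5 %

t_tx = L/R = 20000/53000000 = 0.000377358 s.
t_prop = 34000/300000000 = 0.000113333 s; RTT = 0.000226667 s.
Cycle = t_tx + RTT = 0.000604025 s.
Utilization = t_tx / cycle = 0.000377358/0.000604025 = 62.5 %.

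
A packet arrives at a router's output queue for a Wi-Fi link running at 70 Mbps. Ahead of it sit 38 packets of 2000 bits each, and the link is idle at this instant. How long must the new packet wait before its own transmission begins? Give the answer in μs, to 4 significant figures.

Each queued packet: L/R = 2000/70000000 = 28.5714 μs.
38 queued → 1085.71 μs.
Queuing delay = 1086 μs.

1086 μs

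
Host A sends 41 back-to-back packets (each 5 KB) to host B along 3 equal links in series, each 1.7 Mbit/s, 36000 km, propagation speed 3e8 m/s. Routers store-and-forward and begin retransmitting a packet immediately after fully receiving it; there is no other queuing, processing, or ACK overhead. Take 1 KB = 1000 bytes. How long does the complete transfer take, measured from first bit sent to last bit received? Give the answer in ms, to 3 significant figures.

1370 ms

Per-hop transmission t_tx = L/R = 40000/1700000 = 23.5294 ms.
Per-hop propagation t_prop = 36000000/300000000 = 120 ms.
Pipeline fill: first packet needs 3·t_tx to clear all hops; remaining 40 packets each add one t_tx.
Total = (3+41-1)·t_tx + 3·t_prop = 43·23.5294 + 3·120 = 1370 ms.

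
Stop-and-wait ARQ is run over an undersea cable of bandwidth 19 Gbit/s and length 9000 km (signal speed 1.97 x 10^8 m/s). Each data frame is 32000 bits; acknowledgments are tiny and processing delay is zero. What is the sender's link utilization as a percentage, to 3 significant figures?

0.00184 %

t_tx = L/R = 32000/19000000000 = 1.68421e-06 s.
t_prop = 9000000/197000000 = 0.0456853 s; RTT = 0.0913706 s.
Cycle = t_tx + RTT = 0.0913722 s.
Utilization = t_tx / cycle = 1.68421e-06/0.0913722 = 0.00184 %.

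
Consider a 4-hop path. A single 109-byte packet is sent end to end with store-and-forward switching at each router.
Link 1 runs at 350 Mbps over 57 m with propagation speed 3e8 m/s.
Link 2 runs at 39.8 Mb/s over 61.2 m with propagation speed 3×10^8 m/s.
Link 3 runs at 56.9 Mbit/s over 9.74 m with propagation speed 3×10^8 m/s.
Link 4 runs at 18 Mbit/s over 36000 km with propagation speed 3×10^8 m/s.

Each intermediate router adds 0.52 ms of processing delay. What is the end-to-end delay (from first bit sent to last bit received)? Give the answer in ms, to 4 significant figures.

L = 109 × 8 = 872 bits.
Transmission delays (L/R per hop): 0.00249143, 0.0219095, 0.0153251, 0.0484444 ms; sum = 0.0881706 ms.
Propagation delays (d/s per hop): 0.00019, 0.000204, 3.24667e-05, 120 ms; sum = 120 ms.
Processing at 3 router(s): 3 × 0.52 ms = 1.56 ms.
End-to-end = 121.6 ms.

121.6 ms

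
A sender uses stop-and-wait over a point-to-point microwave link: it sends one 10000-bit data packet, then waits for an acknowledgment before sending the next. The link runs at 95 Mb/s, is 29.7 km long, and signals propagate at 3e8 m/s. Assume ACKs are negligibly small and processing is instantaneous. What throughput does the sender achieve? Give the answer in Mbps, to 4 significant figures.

t_tx = L/R = 10000/95000000 = 0.000105263 s.
t_prop = 29700/300000000 = 9.9e-05 s; RTT = 0.000198 s.
Cycle = t_tx + RTT = 0.000303263 s.
Throughput = L / cycle = 10000 / 0.000303263 = 32.97 Mbps.

32.97 Mbps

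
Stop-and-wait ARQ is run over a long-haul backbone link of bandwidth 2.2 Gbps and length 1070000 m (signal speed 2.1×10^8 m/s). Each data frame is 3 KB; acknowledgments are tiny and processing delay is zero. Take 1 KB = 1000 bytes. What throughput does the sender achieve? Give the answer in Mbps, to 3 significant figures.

2.35 Mbps

t_tx = L/R = 24000/2200000000 = 1.09091e-05 s.
t_prop = 1070000/210000000 = 0.00509524 s; RTT = 0.0101905 s.
Cycle = t_tx + RTT = 0.0102014 s.
Throughput = L / cycle = 24000 / 0.0102014 = 2.35 Mbps.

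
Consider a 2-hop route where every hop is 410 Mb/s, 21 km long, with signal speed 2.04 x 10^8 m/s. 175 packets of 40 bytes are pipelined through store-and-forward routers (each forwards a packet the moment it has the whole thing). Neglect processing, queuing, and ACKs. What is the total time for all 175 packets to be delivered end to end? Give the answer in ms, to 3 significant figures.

Per-hop transmission t_tx = L/R = 320/410000000 = 0.000780488 ms.
Per-hop propagation t_prop = 21000/204000000 = 0.102941 ms.
Pipeline fill: first packet needs 2·t_tx to clear all hops; remaining 174 packets each add one t_tx.
Total = (2+175-1)·t_tx + 2·t_prop = 176·0.000780488 + 2·0.102941 = 0.343 ms.

0.343 ms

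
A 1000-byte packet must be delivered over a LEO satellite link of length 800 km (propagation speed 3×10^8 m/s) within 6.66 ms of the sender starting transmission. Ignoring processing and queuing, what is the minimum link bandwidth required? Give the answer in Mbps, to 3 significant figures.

2.00 Mbps

L = 8000 bits.
Propagation delay = 800000 / 300000000 = 2.66667 ms.
Transmission budget = 6.66 − 2.66667 = 3.99333 ms.
R ≥ L / t_tx = 8000 bits / 0.00399333 s = 2.00 Mbps.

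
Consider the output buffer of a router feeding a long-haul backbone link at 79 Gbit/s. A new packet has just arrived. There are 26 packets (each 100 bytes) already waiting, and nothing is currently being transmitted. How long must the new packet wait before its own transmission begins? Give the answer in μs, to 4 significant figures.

0.2633 μs

Each queued packet: L/R = 800/79000000000 = 0.0101266 μs.
26 queued → 0.263291 μs.
Queuing delay = 0.2633 μs.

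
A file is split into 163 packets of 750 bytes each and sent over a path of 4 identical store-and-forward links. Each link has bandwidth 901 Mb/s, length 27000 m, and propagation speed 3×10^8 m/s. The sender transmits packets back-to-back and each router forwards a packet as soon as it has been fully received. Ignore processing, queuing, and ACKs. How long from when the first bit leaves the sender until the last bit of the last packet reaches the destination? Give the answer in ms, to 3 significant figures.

Per-hop transmission t_tx = L/R = 6000/901000000 = 0.00665927 ms.
Per-hop propagation t_prop = 27000/300000000 = 0.09 ms.
Pipeline fill: first packet needs 4·t_tx to clear all hops; remaining 162 packets each add one t_tx.
Total = (4+163-1)·t_tx + 4·t_prop = 166·0.00665927 + 4·0.09 = 1.47 ms.

1.47 ms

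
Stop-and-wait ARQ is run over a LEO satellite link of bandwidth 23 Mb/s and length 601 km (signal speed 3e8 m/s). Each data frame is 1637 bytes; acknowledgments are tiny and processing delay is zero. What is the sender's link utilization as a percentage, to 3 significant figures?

t_tx = L/R = 13096/23000000 = 0.000569391 s.
t_prop = 601000/300000000 = 0.00200333 s; RTT = 0.00400667 s.
Cycle = t_tx + RTT = 0.00457606 s.
Utilization = t_tx / cycle = 0.000569391/0.00457606 = 12.4 %.

12.4 %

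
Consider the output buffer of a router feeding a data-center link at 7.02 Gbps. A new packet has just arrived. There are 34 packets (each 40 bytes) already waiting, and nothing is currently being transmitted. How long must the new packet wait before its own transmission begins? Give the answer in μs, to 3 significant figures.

Each queued packet: L/R = 320/7020000000 = 0.045584 μs.
34 queued → 1.54986 μs.
Queuing delay = 1.55 μs.

1.55 μs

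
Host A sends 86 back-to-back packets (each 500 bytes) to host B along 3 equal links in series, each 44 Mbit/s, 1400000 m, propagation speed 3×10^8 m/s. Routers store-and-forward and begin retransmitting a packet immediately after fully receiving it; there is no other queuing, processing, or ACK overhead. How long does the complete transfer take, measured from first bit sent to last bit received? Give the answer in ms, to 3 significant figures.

22.0 ms

Per-hop transmission t_tx = L/R = 4000/44000000 = 0.0909091 ms.
Per-hop propagation t_prop = 1400000/300000000 = 4.66667 ms.
Pipeline fill: first packet needs 3·t_tx to clear all hops; remaining 85 packets each add one t_tx.
Total = (3+86-1)·t_tx + 3·t_prop = 88·0.0909091 + 3·4.66667 = 22.0 ms.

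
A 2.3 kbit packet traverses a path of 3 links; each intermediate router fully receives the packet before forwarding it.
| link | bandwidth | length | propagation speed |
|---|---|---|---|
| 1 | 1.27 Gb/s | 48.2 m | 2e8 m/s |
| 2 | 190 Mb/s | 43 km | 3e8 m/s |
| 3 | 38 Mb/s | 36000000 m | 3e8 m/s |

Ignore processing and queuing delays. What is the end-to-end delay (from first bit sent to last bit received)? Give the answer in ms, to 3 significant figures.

L = 2300 bits.
Transmission delays (L/R per hop): 0.00181102, 0.0121053, 0.0605263 ms; sum = 0.0744426 ms.
Propagation delays (d/s per hop): 0.000241, 0.143333, 120 ms; sum = 120.144 ms.
End-to-end = 120 ms.

120 ms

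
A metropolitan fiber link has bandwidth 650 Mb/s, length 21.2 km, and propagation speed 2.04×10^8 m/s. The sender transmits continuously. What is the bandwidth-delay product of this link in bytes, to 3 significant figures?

8440 bytes

Propagation delay = 21200 / 204000000 = 0.000103922 s.
BDP = R × t_prop = 650000000 × 0.000103922 = 67549 bits.
In bytes: 67549/8 = 8440 bytes.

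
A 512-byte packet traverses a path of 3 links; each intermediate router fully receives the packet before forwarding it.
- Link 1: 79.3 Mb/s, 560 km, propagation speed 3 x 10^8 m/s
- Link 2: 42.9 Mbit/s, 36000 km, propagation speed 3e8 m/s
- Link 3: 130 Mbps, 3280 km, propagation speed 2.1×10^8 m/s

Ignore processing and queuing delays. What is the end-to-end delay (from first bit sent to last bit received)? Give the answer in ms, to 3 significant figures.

138 ms

L = 512 × 8 = 4096 bits.
Transmission delays (L/R per hop): 0.051652, 0.0954779, 0.0315077 ms; sum = 0.178638 ms.
Propagation delays (d/s per hop): 1.86667, 120, 15.619 ms; sum = 137.486 ms.
End-to-end = 138 ms.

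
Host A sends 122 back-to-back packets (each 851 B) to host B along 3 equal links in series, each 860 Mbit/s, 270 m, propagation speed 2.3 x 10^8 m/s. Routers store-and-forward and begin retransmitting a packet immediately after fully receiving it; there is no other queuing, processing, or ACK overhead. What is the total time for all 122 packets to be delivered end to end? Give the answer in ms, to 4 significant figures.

0.9851 ms

Per-hop transmission t_tx = L/R = 6808/860000000 = 0.00791628 ms.
Per-hop propagation t_prop = 270/2.3e+08 = 0.00117391 ms.
Pipeline fill: first packet needs 3·t_tx to clear all hops; remaining 121 packets each add one t_tx.
Total = (3+122-1)·t_tx + 3·t_prop = 124·0.00791628 + 3·0.00117391 = 0.9851 ms.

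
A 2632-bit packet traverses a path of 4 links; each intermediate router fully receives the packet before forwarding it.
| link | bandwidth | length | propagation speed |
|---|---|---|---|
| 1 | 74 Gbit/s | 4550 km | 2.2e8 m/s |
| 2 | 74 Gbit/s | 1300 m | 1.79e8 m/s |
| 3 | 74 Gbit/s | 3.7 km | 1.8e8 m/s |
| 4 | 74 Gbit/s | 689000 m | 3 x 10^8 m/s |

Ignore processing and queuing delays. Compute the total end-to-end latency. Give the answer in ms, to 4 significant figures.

Transmission delay per hop = L/R = 2632/74000000000 = 3.55676e-05 ms; 4 hops → 0.00014227 ms.
Propagation delays (d/s per hop): 20.6818, 0.00726257, 0.0205556, 2.29667 ms; sum = 23.0063 ms.
End-to-end = 23.01 ms.

23.01 ms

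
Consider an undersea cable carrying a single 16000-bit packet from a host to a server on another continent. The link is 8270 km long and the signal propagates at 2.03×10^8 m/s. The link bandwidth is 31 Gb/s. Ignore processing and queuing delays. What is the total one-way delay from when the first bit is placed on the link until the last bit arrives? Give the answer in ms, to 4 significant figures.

Transmission delay = L/R = 16000 / 31000000000 = 0.000516129 ms.
Propagation delay = d/s = 8270000 m / 2.03e+08 m/s = 40.7389 ms.
Total = 40.74 ms.

40.74 ms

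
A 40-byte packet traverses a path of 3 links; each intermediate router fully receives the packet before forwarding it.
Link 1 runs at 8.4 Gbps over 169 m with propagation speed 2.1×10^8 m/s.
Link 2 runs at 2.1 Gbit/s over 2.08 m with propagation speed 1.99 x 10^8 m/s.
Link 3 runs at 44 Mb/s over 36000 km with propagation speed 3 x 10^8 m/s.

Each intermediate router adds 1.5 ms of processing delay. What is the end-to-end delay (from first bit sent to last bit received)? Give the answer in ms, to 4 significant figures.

L = 40 × 8 = 320 bits.
Transmission delays (L/R per hop): 3.80952e-05, 0.000152381, 0.00727273 ms; sum = 0.0074632 ms.
Propagation delays (d/s per hop): 0.000804762, 1.04523e-05, 120 ms; sum = 120.001 ms.
Processing at 2 router(s): 2 × 1.5 ms = 3 ms.
End-to-end = 123.0 ms.

123.0 ms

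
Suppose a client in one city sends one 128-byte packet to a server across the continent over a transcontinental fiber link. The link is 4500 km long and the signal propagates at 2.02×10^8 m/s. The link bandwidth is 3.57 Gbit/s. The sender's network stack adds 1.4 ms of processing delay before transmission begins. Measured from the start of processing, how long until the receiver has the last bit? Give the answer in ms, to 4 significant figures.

L = 128 × 8 = 1024 bits.
Transmission delay = L/R = 1024 / 3570000000 = 0.000286835 ms.
Propagation delay = d/s = 4500000 m / 202000000 m/s = 22.2772 ms.
Plus processing delay 1.4 ms = 1.4 ms.
Total = 23.68 ms.

23.68 ms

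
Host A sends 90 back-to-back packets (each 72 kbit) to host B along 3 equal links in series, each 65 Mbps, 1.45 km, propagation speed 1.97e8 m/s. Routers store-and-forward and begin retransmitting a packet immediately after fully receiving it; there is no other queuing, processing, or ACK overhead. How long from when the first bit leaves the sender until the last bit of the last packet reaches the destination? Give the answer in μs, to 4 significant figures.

101900 μs

Per-hop transmission t_tx = L/R = 72000/65000000 = 1107.69 μs.
Per-hop propagation t_prop = 1450/197000000 = 7.36041 μs.
Pipeline fill: first packet needs 3·t_tx to clear all hops; remaining 89 packets each add one t_tx.
Total = (3+90-1)·t_tx + 3·t_prop = 92·1107.69 + 3·7.36041 = 101900 μs.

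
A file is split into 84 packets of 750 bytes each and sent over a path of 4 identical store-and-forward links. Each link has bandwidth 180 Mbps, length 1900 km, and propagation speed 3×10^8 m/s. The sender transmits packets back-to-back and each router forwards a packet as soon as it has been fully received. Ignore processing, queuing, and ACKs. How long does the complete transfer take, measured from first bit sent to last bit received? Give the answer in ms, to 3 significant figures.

Per-hop transmission t_tx = L/R = 6000/180000000 = 0.0333333 ms.
Per-hop propagation t_prop = 1900000/300000000 = 6.33333 ms.
Pipeline fill: first packet needs 4·t_tx to clear all hops; remaining 83 packets each add one t_tx.
Total = (4+84-1)·t_tx + 4·t_prop = 87·0.0333333 + 4·6.33333 = 28.2 ms.

28.2 ms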